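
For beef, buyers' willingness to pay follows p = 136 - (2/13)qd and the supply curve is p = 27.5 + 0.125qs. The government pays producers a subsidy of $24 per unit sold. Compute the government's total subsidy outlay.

Government cost = 330720/29

Pre-subsidy: 136 - (2/13)q = 27.5 + 0.125q gives q* = 11284/29 and p* = 2208/29.
With the subsidy, sellers receive ps = pb + 24 for each unit, where pb is the price buyers pay.
On the curves, pb = 136 - (2/13)q and ps = 27.5 + 0.125q; the wedge ps − pb = 24 gives 27.5 + 0.125q − (136 - (2/13)q) = 24, so q' = 13780/29.
Then pb = 136 − (2/13)·(13780/29) = 1824/29 and ps = 27.5 + 0.125·(13780/29) = 2520/29.
Government outlay = subsidy × quantity = 24 × 13780/29 = 330720/29.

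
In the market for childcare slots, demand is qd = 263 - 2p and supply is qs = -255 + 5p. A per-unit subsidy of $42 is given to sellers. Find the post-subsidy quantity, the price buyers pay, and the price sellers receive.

Pre-subsidy: 263 - 2p = -255 + 5p gives p* = 74, q* = 115.
With the subsidy, sellers receive ps = pb + 42 for each unit, where pb is the price buyers pay.
Supply in terms of pb becomes qs = -255 + 5(pb + 42) = -45 + 5pb. Setting this equal to demand: 263 - 2pb = -45 + 5pb, so pb = 44.
Sellers receive ps = 44 + 42 = 86; q' = 263 − 2·44 = 175.

q' = 175; buyers pay $44; sellers receive $86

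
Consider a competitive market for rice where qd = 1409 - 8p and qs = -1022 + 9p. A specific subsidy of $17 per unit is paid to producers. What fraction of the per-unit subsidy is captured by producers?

Pre-subsidy: 1409 - 8p = -1022 + 9p gives p* = 143, q* = 265.
With the subsidy, sellers receive ps = pb + 17 for each unit, where pb is the price buyers pay.
Supply in terms of pb becomes qs = -1022 + 9(pb + 17) = -869 + 9pb. Setting this equal to demand: 1409 - 8pb = -869 + 9pb, so pb = 134.
Sellers receive ps = 134 + 17 = 151; q' = 1409 − 8·134 = 337.
Buyers' price falls by p* − pb = 143 − 134 = 9; sellers' price rises by ps − p* = 151 − 143 = 8.
So producers capture 8/17 = 8/17 of each unit of subsidy.

Producer share = 8/17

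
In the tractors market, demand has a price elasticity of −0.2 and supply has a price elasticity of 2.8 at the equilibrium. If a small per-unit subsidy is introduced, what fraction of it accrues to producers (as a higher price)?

Producer share = 1/15

For a small subsidy around the equilibrium, the benefit split depends on the relative slopes, which at a point are proportional to the elasticities.
Buyer share = εs/(εs + |εd|) = 2.8/(2.8 + 0.2) = 14/15; seller share = |εd|/(εs + |εd|) = 1/15.
So producers capture 1/15 of the subsidy.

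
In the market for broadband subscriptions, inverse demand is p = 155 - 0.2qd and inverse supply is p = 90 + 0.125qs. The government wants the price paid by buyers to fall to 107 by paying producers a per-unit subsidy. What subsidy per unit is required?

At a buyer price of 107, quantity demanded is 775 − 5·107 = 240.
Sellers supply 240 only when they receive ps = 90 + 0.125·240 = 120.
s = ps − pb = 120 − 107 = 13.

Required subsidy s = 13 per unit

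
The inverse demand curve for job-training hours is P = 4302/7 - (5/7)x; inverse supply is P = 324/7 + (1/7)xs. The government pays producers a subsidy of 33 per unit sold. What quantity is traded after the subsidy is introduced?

Pre-subsidy: 4302/7 - (5/7)x = 324/7 + (1/7)x gives x* = 663 and P* = 141.
With the subsidy, sellers receive Ps = Pb + 33 for each unit, where Pb is the price buyers pay.
On the curves, Pb = 4302/7 - (5/7)x and Ps = 324/7 + (1/7)x; the wedge Ps − Pb = 33 gives 324/7 + (1/7)x − (4302/7 - (5/7)x) = 33, so x' = 701.5.
Then Pb = 4302/7 − (5/7)·701.5 = 113.5 and Ps = 324/7 + (1/7)·701.5 = 146.5.

x' = 701.5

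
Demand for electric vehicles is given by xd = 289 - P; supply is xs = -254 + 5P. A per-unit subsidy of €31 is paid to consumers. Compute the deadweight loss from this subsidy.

Deadweight loss = 4805/12

Pre-subsidy: 289 - P = -254 + 5P gives P* = 90.5, x* = 198.5.
With the rebate, buyers effectively pay Pb = Ps − 31, where Ps is the price sellers receive.
Demand in terms of Ps becomes xd = 289 − 1(Ps − 31) = 320 - Ps. Setting this equal to supply: 320 - Ps = -254 + 5Ps, so Ps = 287/3.
Buyers pay Pb = 287/3 − 31 = 194/3; x' = -254 + 5·(287/3) = 673/3.
The subsidy expands output by 673/3 − 198.5 = 155/6 past the efficient level; on those units the gap between marginal cost and willingness to pay runs from 0 up to 31.
DWL = ½ × 31 × 155/6 = 4805/12.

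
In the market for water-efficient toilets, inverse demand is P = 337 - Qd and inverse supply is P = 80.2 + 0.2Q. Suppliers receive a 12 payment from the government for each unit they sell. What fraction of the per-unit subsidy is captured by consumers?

Pre-subsidy: 337 - Q = 80.2 + 0.2Q gives Q* = 214 and P* = 123.
With the subsidy, sellers receive Ps = Pb + 12 for each unit, where Pb is the price buyers pay.
On the curves, Pb = 337 - Q and Ps = 80.2 + 0.2Q; the wedge Ps − Pb = 12 gives 80.2 + 0.2Q − (337 - Q) = 12, so Q' = 224.
Then Pb = 337 − 1·224 = 113 and Ps = 80.2 + 0.2·224 = 125.
Buyers' price falls by P* − Pb = 123 − 113 = 10; sellers' price rises by Ps − P* = 125 − 123 = 2.
So consumers capture 10/12 = 5/6 of each unit of subsidy.

Consumer share = 5/6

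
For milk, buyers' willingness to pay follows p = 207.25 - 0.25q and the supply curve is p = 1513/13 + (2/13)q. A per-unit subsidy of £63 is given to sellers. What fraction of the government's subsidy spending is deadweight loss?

DWL / government spending = 26/127

Pre-subsidy: 207.25 - 0.25q = 1513/13 + (2/13)q gives q* = 225 and p* = 151.
With the subsidy, sellers receive ps = pb + 63 for each unit, where pb is the price buyers pay.
On the curves, pb = 207.25 - 0.25q and ps = 1513/13 + (2/13)q; the wedge ps − pb = 63 gives 1513/13 + (2/13)q − (207.25 - 0.25q) = 63, so q' = 381.
Then pb = 207.25 − 0.25·381 = 112 and ps = 1513/13 + (2/13)·381 = 175.
ΔCS = ½(225 + 381)(151 − 112) = 11817; ΔPS = ½(225 + 381)(175 − 151) = 7272.
Government spending = 63 × 381 = 24003.
DWL = ½ × 63 × (381 − 225) = 4914; fraction = 4914 / 24003 = 26/127.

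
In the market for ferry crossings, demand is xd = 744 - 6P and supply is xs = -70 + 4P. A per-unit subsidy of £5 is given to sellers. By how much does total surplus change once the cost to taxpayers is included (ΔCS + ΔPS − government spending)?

Pre-subsidy: 744 - 6P = -70 + 4P gives P* = 81.4, x* = 255.6.
With the subsidy, sellers receive Ps = Pb + 5 for each unit, where Pb is the price buyers pay.
Supply in terms of Pb becomes xs = -70 + 4(Pb + 5) = -50 + 4Pb. Setting this equal to demand: 744 - 6Pb = -50 + 4Pb, so Pb = 79.4.
Sellers receive Ps = 79.4 + 5 = 84.4; x' = 744 − 6·79.4 = 267.6.
ΔCS = ½(255.6 + 267.6)(81.4 − 79.4) = 523.2; ΔPS = ½(255.6 + 267.6)(84.4 − 81.4) = 784.8.
Government spending = 5 × 267.6 = 1338.
Net change = 523.2 + 784.8 − 1338 = -30. The loss equals the DWL triangle ½·5·12.

Net change in total surplus = -£30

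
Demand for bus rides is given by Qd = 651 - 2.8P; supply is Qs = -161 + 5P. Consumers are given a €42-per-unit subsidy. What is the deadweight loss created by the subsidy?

Pre-subsidy: 651 - 2.8P = -161 + 5P gives P* = 4060/39, Q* = 14021/39.
With the rebate, buyers effectively pay Pb = Ps − 42, where Ps is the price sellers receive.
Demand in terms of Ps becomes Qd = 651 − 2.8(Ps − 42) = 768.6 - 2.8Ps. Setting this equal to supply: 768.6 - 2.8Ps = -161 + 5Ps, so Ps = 4648/39.
Buyers pay Pb = 4648/39 − 42 = 3010/39; Q' = -161 + 5·(4648/39) = 16961/39.
The subsidy expands output by 16961/39 − 14021/39 = 980/13 past the efficient level; on those units the gap between marginal cost and willingness to pay runs from 0 up to 42.
DWL = ½ × 42 × 980/13 = 20580/13.

Deadweight loss = 20580/13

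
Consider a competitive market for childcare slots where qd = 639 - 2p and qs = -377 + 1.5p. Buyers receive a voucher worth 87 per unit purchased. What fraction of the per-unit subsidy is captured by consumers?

Consumer share = 3/7

Pre-subsidy: 639 - 2p = -377 + 1.5p gives p* = 2032/7, q* = 409/7.
With the rebate, buyers effectively pay pb = ps − 87, where ps is the price sellers receive.
Demand in terms of ps becomes qd = 639 − 2(ps − 87) = 813 - 2ps. Setting this equal to supply: 813 - 2ps = -377 + 1.5ps, so ps = 340.
Buyers pay pb = 340 − 87 = 253; q' = -377 + 1.5·340 = 133.
Buyers' price falls by p* − pb = 2032/7 − 253 = 261/7; sellers' price rises by ps − p* = 340 − 2032/7 = 348/7.
So consumers capture (261/7)/87 = 3/7 of each unit of subsidy.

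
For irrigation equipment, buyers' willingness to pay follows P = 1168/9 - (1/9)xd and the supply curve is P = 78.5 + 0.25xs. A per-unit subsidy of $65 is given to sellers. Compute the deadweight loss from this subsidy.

Pre-subsidy: 1168/9 - (1/9)x = 78.5 + 0.25x gives x* = 142 and P* = 114.
With the subsidy, sellers receive Ps = Pb + 65 for each unit, where Pb is the price buyers pay.
On the curves, Pb = 1168/9 - (1/9)x and Ps = 78.5 + 0.25x; the wedge Ps − Pb = 65 gives 78.5 + 0.25x − (1168/9 - (1/9)x) = 65, so x' = 322.
Then Pb = 1168/9 − (1/9)·322 = 94 and Ps = 78.5 + 0.25·322 = 159.
The subsidy expands output by 322 − 142 = 180 past the efficient level; on those units the gap between marginal cost and willingness to pay runs from 0 up to 65.
DWL = ½ × 65 × 180 = 5850.

Deadweight loss = $5850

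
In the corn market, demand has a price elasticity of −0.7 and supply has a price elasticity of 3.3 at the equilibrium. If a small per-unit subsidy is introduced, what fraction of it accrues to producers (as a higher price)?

Producer share = 0.175

For a small subsidy around the equilibrium, the benefit split depends on the relative slopes, which at a point are proportional to the elasticities.
Buyer share = εs/(εs + |εd|) = 3.3/(3.3 + 0.7) = 0.825; seller share = |εd|/(εs + |εd|) = 0.175.
So producers capture 0.175 of the subsidy.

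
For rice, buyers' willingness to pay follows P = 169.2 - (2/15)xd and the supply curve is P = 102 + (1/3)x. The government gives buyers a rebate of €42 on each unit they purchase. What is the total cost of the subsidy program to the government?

Pre-subsidy: 169.2 - (2/15)x = 102 + (1/3)x gives x* = 144 and P* = 150.
With the rebate, buyers effectively pay Pb = Ps − 42, where Ps is the price sellers receive.
On the curves, Pb = 169.2 - (2/15)x and Ps = 102 + (1/3)x; the wedge Ps − Pb = 42 gives 102 + (1/3)x − (169.2 - (2/15)x) = 42, so x' = 234.
Then Pb = 169.2 − (2/15)·234 = 138 and Ps = 102 + (1/3)·234 = 180.
Government outlay = subsidy × quantity = 42 × 234 = 9828.

Government cost = €9828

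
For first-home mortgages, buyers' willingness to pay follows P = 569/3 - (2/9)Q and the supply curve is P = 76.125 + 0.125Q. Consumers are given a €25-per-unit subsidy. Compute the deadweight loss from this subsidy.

Pre-subsidy: 569/3 - (2/9)Q = 76.125 + 0.125Q gives Q* = 327 and P* = 117.
With the rebate, buyers effectively pay Pb = Ps − 25, where Ps is the price sellers receive.
On the curves, Pb = 569/3 - (2/9)Q and Ps = 76.125 + 0.125Q; the wedge Ps − Pb = 25 gives 76.125 + 0.125Q − (569/3 - (2/9)Q) = 25, so Q' = 399.
Then Pb = 569/3 − (2/9)·399 = 101 and Ps = 76.125 + 0.125·399 = 126.
The subsidy expands output by 399 − 327 = 72 past the efficient level; on those units the gap between marginal cost and willingness to pay runs from 0 up to 25.
DWL = ½ × 25 × 72 = 900.

Deadweight loss = €900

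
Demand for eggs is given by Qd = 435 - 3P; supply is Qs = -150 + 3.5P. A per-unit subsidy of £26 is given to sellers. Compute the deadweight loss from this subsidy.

Deadweight loss = £546

Pre-subsidy: 435 - 3P = -150 + 3.5P gives P* = 90, Q* = 165.
With the subsidy, sellers receive Ps = Pb + 26 for each unit, where Pb is the price buyers pay.
Supply in terms of Pb becomes Qs = -150 + 3.5(Pb + 26) = -59 + 3.5Pb. Setting this equal to demand: 435 - 3Pb = -59 + 3.5Pb, so Pb = 76.
Sellers receive Ps = 76 + 26 = 102; Q' = 435 − 3·76 = 207.
The subsidy expands output by 207 − 165 = 42 past the efficient level; on those units the gap between marginal cost and willingness to pay runs from 0 up to 26.
DWL = ½ × 26 × 42 = 546.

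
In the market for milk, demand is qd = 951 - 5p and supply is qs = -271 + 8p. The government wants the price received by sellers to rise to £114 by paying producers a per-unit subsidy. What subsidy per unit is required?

Required subsidy s = £52 per unit

At a seller price of 114, quantity supplied is -271 + 8·114 = 641.
Buyers absorb 641 only when they pay pb with 951 − 5·pb = 641, i.e. pb = 62.
s = ps − pb = 114 − 62 = 52.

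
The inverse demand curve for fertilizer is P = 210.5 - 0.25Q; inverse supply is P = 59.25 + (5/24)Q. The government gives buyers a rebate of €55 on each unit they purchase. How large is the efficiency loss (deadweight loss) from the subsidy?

Pre-subsidy: 210.5 - 0.25Q = 59.25 + (5/24)Q gives Q* = 330 and P* = 128.
With the rebate, buyers effectively pay Pb = Ps − 55, where Ps is the price sellers receive.
On the curves, Pb = 210.5 - 0.25Q and Ps = 59.25 + (5/24)Q; the wedge Ps − Pb = 55 gives 59.25 + (5/24)Q − (210.5 - 0.25Q) = 55, so Q' = 450.
Then Pb = 210.5 − 0.25·450 = 98 and Ps = 59.25 + (5/24)·450 = 153.
The subsidy expands output by 450 − 330 = 120 past the efficient level; on those units the gap between marginal cost and willingness to pay runs from 0 up to 55.
DWL = ½ × 55 × 120 = 3300.

Deadweight loss = €3300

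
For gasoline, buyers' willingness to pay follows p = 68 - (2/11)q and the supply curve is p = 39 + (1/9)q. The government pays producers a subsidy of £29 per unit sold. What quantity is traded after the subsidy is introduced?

Pre-subsidy: 68 - (2/11)q = 39 + (1/9)q gives q* = 99 and p* = 50.
With the subsidy, sellers receive ps = pb + 29 for each unit, where pb is the price buyers pay.
On the curves, pb = 68 - (2/11)q and ps = 39 + (1/9)q; the wedge ps − pb = 29 gives 39 + (1/9)q − (68 - (2/11)q) = 29, so q' = 198.
Then pb = 68 − (2/11)·198 = 32 and ps = 39 + (1/9)·198 = 61.

q' = 198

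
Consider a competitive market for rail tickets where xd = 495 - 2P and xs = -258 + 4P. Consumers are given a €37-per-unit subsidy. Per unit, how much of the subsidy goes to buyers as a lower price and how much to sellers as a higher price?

Buyers gain 74/3 per unit; sellers gain 37/3 per unit

Pre-subsidy: 495 - 2P = -258 + 4P gives P* = 125.5, x* = 244.
With the rebate, buyers effectively pay Pb = Ps − 37, where Ps is the price sellers receive.
Demand in terms of Ps becomes xd = 495 − 2(Ps − 37) = 569 - 2Ps. Setting this equal to supply: 569 - 2Ps = -258 + 4Ps, so Ps = 827/6.
Buyers pay Pb = 827/6 − 37 = 605/6; x' = -258 + 4·(827/6) = 880/3.
Buyers' price falls by P* − Pb = 125.5 − 605/6 = 74/3; sellers' price rises by Ps − P* = 827/6 − 125.5 = 37/3.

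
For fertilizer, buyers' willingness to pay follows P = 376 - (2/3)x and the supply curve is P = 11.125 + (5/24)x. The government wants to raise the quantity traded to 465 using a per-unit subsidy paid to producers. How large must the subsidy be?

Required subsidy s = 42 per unit

At x = 465, from the demand curve buyers pay Pb = 376 − (2/3)·465 = 66; from the supply curve sellers need Ps = 11.125 + (5/24)·465 = 108.
The subsidy must fill the gap: s = Ps − Pb = 108 − 66 = 42.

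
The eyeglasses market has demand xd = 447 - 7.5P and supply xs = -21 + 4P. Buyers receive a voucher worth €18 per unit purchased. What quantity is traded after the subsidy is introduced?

x' = 4341/23

Pre-subsidy: 447 - 7.5P = -21 + 4P gives P* = 936/23, x* = 3261/23.
With the rebate, buyers effectively pay Pb = Ps − 18, where Ps is the price sellers receive.
Demand in terms of Ps becomes xd = 447 − 7.5(Ps − 18) = 582 - 7.5Ps. Setting this equal to supply: 582 - 7.5Ps = -21 + 4Ps, so Ps = 1206/23.
Buyers pay Pb = 1206/23 − 18 = 792/23; x' = -21 + 4·(1206/23) = 4341/23.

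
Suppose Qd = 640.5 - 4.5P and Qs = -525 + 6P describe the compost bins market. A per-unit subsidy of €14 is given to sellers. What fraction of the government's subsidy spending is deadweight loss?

Pre-subsidy: 640.5 - 4.5P = -525 + 6P gives P* = 111, Q* = 141.
With the subsidy, sellers receive Ps = Pb + 14 for each unit, where Pb is the price buyers pay.
Supply in terms of Pb becomes Qs = -525 + 6(Pb + 14) = -441 + 6Pb. Setting this equal to demand: 640.5 - 4.5Pb = -441 + 6Pb, so Pb = 103.
Sellers receive Ps = 103 + 14 = 117; Q' = 640.5 − 4.5·103 = 177.
ΔCS = ½(141 + 177)(111 − 103) = 1272; ΔPS = ½(141 + 177)(117 − 111) = 954.
Government spending = 14 × 177 = 2478.
DWL = ½ × 14 × (177 − 141) = 252; fraction = 252 / 2478 = 6/59.

DWL / government spending = 6/59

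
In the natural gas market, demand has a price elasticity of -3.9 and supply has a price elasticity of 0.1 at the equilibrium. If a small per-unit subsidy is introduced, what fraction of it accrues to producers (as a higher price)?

For a small subsidy around the equilibrium, the benefit split depends on the relative slopes, which at a point are proportional to the elasticities.
Buyer share = εs/(εs + |εd|) = 0.1/(0.1 + 3.9) = 0.025; seller share = |εd|/(εs + |εd|) = 0.975.
So producers capture 0.975 of the subsidy.

Producer share = 0.975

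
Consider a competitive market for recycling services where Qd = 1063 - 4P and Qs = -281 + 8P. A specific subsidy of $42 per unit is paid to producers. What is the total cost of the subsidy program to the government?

Government cost = $30534

Pre-subsidy: 1063 - 4P = -281 + 8P gives P* = 112, Q* = 615.
With the subsidy, sellers receive Ps = Pb + 42 for each unit, where Pb is the price buyers pay.
Supply in terms of Pb becomes Qs = -281 + 8(Pb + 42) = 55 + 8Pb. Setting this equal to demand: 1063 - 4Pb = 55 + 8Pb, so Pb = 84.
Sellers receive Ps = 84 + 42 = 126; Q' = 1063 − 4·84 = 727.
Government outlay = subsidy × quantity = 42 × 727 = 30534.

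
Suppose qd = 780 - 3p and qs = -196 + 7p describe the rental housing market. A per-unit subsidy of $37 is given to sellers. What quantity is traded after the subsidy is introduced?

q' = 564.9

Pre-subsidy: 780 - 3p = -196 + 7p gives p* = 97.6, q* = 487.2.
With the subsidy, sellers receive ps = pb + 37 for each unit, where pb is the price buyers pay.
Supply in terms of pb becomes qs = -196 + 7(pb + 37) = 63 + 7pb. Setting this equal to demand: 780 - 3pb = 63 + 7pb, so pb = 71.7.
Sellers receive ps = 71.7 + 37 = 108.7; q' = 780 − 3·71.7 = 564.9.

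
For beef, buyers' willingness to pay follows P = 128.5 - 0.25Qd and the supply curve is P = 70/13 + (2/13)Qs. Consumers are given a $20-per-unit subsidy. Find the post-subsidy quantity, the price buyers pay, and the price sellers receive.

Q' = 7442/21; buyers pay 838/21; sellers receive 1258/21

Pre-subsidy: 128.5 - 0.25Q = 70/13 + (2/13)Q gives Q* = 2134/7 and P* = 366/7.
With the rebate, buyers effectively pay Pb = Ps − 20, where Ps is the price sellers receive.
On the curves, Pb = 128.5 - 0.25Q and Ps = 70/13 + (2/13)Q; the wedge Ps − Pb = 20 gives 70/13 + (2/13)Q − (128.5 - 0.25Q) = 20, so Q' = 7442/21.
Then Pb = 128.5 − 0.25·(7442/21) = 838/21 and Ps = 70/13 + (2/13)·(7442/21) = 1258/21.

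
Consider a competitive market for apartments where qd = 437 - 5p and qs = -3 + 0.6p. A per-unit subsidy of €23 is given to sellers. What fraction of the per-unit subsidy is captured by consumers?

Consumer share = 3/28

Pre-subsidy: 437 - 5p = -3 + 0.6p gives p* = 550/7, q* = 309/7.
With the subsidy, sellers receive ps = pb + 23 for each unit, where pb is the price buyers pay.
Supply in terms of pb becomes qs = -3 + 0.6(pb + 23) = 10.8 + 0.6pb. Setting this equal to demand: 437 - 5pb = 10.8 + 0.6pb, so pb = 2131/28.
Sellers receive ps = 2131/28 + 23 = 2775/28; q' = 437 − 5·(2131/28) = 1581/28.
Buyers' price falls by p* − pb = 550/7 − 2131/28 = 69/28; sellers' price rises by ps − p* = 2775/28 − 550/7 = 575/28.
So consumers capture (69/28)/23 = 3/28 of each unit of subsidy.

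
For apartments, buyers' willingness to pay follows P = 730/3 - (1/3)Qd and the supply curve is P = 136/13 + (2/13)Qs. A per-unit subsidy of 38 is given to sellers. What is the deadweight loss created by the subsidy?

Pre-subsidy: 730/3 - (1/3)Q = 136/13 + (2/13)Q gives Q* = 478 and P* = 84.
With the subsidy, sellers receive Ps = Pb + 38 for each unit, where Pb is the price buyers pay.
On the curves, Pb = 730/3 - (1/3)Q and Ps = 136/13 + (2/13)Q; the wedge Ps − Pb = 38 gives 136/13 + (2/13)Q − (730/3 - (1/3)Q) = 38, so Q' = 556.
Then Pb = 730/3 − (1/3)·556 = 58 and Ps = 136/13 + (2/13)·556 = 96.
The subsidy expands output by 556 − 478 = 78 past the efficient level; on those units the gap between marginal cost and willingness to pay runs from 0 up to 38.
DWL = ½ × 38 × 78 = 1482.

Deadweight loss = 1482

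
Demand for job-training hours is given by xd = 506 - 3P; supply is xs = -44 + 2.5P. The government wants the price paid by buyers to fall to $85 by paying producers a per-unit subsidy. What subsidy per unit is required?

At a buyer price of 85, quantity demanded is 506 − 3·85 = 251.
Sellers supply 251 only when they receive Ps with -44 + 2.5·Ps = 251, i.e. Ps = 118.
s = Ps − Pb = 118 − 85 = 33.

Required subsidy s = $33 per unit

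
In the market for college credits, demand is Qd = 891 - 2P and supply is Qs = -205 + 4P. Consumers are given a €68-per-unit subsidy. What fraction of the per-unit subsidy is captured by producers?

Producer share = 1/3

Pre-subsidy: 891 - 2P = -205 + 4P gives P* = 548/3, Q* = 1577/3.
With the rebate, buyers effectively pay Pb = Ps − 68, where Ps is the price sellers receive.
Demand in terms of Ps becomes Qd = 891 − 2(Ps − 68) = 1027 - 2Ps. Setting this equal to supply: 1027 - 2Ps = -205 + 4Ps, so Ps = 616/3.
Buyers pay Pb = 616/3 − 68 = 412/3; Q' = -205 + 4·(616/3) = 1849/3.
Buyers' price falls by P* − Pb = 548/3 − 412/3 = 136/3; sellers' price rises by Ps − P* = 616/3 − 548/3 = 68/3.
So producers capture (68/3)/68 = 1/3 of each unit of subsidy.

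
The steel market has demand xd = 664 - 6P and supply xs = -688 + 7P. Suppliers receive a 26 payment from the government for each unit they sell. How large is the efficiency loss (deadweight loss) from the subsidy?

Deadweight loss = 1092

Pre-subsidy: 664 - 6P = -688 + 7P gives P* = 104, x* = 40.
With the subsidy, sellers receive Ps = Pb + 26 for each unit, where Pb is the price buyers pay.
Supply in terms of Pb becomes xs = -688 + 7(Pb + 26) = -506 + 7Pb. Setting this equal to demand: 664 - 6Pb = -506 + 7Pb, so Pb = 90.
Sellers receive Ps = 90 + 26 = 116; x' = 664 − 6·90 = 124.
The subsidy expands output by 124 − 40 = 84 past the efficient level; on those units the gap between marginal cost and willingness to pay runs from 0 up to 26.
DWL = ½ × 26 × 84 = 1092.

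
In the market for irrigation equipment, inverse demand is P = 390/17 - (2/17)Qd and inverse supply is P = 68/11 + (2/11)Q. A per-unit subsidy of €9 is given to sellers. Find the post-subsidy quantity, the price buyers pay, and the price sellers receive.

Q' = 4817/56; buyers pay 359/28; sellers receive 611/28

Pre-subsidy: 390/17 - (2/17)Q = 68/11 + (2/11)Q gives Q* = 1567/28 and P* = 229/14.
With the subsidy, sellers receive Ps = Pb + 9 for each unit, where Pb is the price buyers pay.
On the curves, Pb = 390/17 - (2/17)Q and Ps = 68/11 + (2/11)Q; the wedge Ps − Pb = 9 gives 68/11 + (2/11)Q − (390/17 - (2/17)Q) = 9, so Q' = 4817/56.
Then Pb = 390/17 − (2/17)·(4817/56) = 359/28 and Ps = 68/11 + (2/11)·(4817/56) = 611/28.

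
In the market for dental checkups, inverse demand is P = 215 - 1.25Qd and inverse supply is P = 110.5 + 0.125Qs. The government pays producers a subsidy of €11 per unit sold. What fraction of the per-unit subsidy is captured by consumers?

Pre-subsidy: 215 - 1.25Q = 110.5 + 0.125Q gives Q* = 76 and P* = 120.
With the subsidy, sellers receive Ps = Pb + 11 for each unit, where Pb is the price buyers pay.
On the curves, Pb = 215 - 1.25Q and Ps = 110.5 + 0.125Q; the wedge Ps − Pb = 11 gives 110.5 + 0.125Q − (215 - 1.25Q) = 11, so Q' = 84.
Then Pb = 215 − 1.25·84 = 110 and Ps = 110.5 + 0.125·84 = 121.
Buyers' price falls by P* − Pb = 120 − 110 = 10; sellers' price rises by Ps − P* = 121 − 120 = 1.
So consumers capture 10/11 = 10/11 of each unit of subsidy.

Consumer share = 10/11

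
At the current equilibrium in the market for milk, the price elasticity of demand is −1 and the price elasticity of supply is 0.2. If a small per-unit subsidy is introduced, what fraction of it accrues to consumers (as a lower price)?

For a small subsidy around the equilibrium, the benefit split depends on the relative slopes, which at a point are proportional to the elasticities.
Buyer share = εs/(εs + |εd|) = 0.2/(0.2 + 1) = 1/6; seller share = |εd|/(εs + |εd|) = 5/6.

Consumer share = 1/6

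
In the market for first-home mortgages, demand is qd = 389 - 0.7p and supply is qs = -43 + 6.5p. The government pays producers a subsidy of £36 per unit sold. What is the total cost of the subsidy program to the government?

Government cost = £13311

Pre-subsidy: 389 - 0.7p = -43 + 6.5p gives p* = 60, q* = 347.
With the subsidy, sellers receive ps = pb + 36 for each unit, where pb is the price buyers pay.
Supply in terms of pb becomes qs = -43 + 6.5(pb + 36) = 191 + 6.5pb. Setting this equal to demand: 389 - 0.7pb = 191 + 6.5pb, so pb = 27.5.
Sellers receive ps = 27.5 + 36 = 63.5; q' = 389 − 0.7·27.5 = 369.75.
Government outlay = subsidy × quantity = 36 × 369.75 = 13311.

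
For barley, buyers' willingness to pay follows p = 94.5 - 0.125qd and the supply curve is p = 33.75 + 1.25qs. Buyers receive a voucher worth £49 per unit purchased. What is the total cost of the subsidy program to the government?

Government cost = 43022/11

Pre-subsidy: 94.5 - 0.125q = 33.75 + 1.25q gives q* = 486/11 and p* = 3915/44.
With the rebate, buyers effectively pay pb = ps − 49, where ps is the price sellers receive.
On the curves, pb = 94.5 - 0.125q and ps = 33.75 + 1.25q; the wedge ps − pb = 49 gives 33.75 + 1.25q − (94.5 - 0.125q) = 49, so q' = 878/11.
Then pb = 94.5 − 0.125·(878/11) = 3719/44 and ps = 33.75 + 1.25·(878/11) = 5875/44.
Government outlay = subsidy × quantity = 49 × 878/11 = 43022/11.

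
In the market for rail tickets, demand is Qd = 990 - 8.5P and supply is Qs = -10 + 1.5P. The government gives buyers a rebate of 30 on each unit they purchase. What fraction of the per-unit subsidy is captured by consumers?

Consumer share = 0.15

Pre-subsidy: 990 - 8.5P = -10 + 1.5P gives P* = 100, Q* = 140.
With the rebate, buyers effectively pay Pb = Ps − 30, where Ps is the price sellers receive.
Demand in terms of Ps becomes Qd = 990 − 8.5(Ps − 30) = 1245 - 8.5Ps. Setting this equal to supply: 1245 - 8.5Ps = -10 + 1.5Ps, so Ps = 125.5.
Buyers pay Pb = 125.5 − 30 = 95.5; Q' = -10 + 1.5·125.5 = 178.25.
Buyers' price falls by P* − Pb = 100 − 95.5 = 4.5; sellers' price rises by Ps − P* = 125.5 − 100 = 25.5.
So consumers capture 4.5/30 = 0.15 of each unit of subsidy.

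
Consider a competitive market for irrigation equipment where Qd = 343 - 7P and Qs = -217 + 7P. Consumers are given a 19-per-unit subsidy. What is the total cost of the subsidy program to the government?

Government cost = 2460.5

Pre-subsidy: 343 - 7P = -217 + 7P gives P* = 40, Q* = 63.
With the rebate, buyers effectively pay Pb = Ps − 19, where Ps is the price sellers receive.
Demand in terms of Ps becomes Qd = 343 − 7(Ps − 19) = 476 - 7Ps. Setting this equal to supply: 476 - 7Ps = -217 + 7Ps, so Ps = 49.5.
Buyers pay Pb = 49.5 − 19 = 30.5; Q' = -217 + 7·49.5 = 129.5.
Government outlay = subsidy × quantity = 19 × 129.5 = 2460.5.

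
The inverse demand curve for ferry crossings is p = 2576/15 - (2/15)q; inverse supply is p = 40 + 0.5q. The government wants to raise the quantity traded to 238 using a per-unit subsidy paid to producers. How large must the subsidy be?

At q = 238, from the demand curve buyers pay pb = 2576/15 − (2/15)·238 = 140; from the supply curve sellers need ps = 40 + 0.5·238 = 159.
The subsidy must fill the gap: s = ps − pb = 159 − 140 = 19.

Required subsidy s = 19 per unit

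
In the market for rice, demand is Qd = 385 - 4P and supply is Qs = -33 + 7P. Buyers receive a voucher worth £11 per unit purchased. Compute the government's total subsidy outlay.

Pre-subsidy: 385 - 4P = -33 + 7P gives P* = 38, Q* = 233.
With the rebate, buyers effectively pay Pb = Ps − 11, where Ps is the price sellers receive.
Demand in terms of Ps becomes Qd = 385 − 4(Ps − 11) = 429 - 4Ps. Setting this equal to supply: 429 - 4Ps = -33 + 7Ps, so Ps = 42.
Buyers pay Pb = 42 − 11 = 31; Q' = -33 + 7·42 = 261.
Government outlay = subsidy × quantity = 11 × 261 = 2871.

Government cost = £2871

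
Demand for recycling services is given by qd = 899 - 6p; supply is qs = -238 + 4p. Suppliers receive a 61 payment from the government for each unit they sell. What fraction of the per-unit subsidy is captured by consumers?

Consumer share = 0.4

Pre-subsidy: 899 - 6p = -238 + 4p gives p* = 113.7, q* = 216.8.
With the subsidy, sellers receive ps = pb + 61 for each unit, where pb is the price buyers pay.
Supply in terms of pb becomes qs = -238 + 4(pb + 61) = 6 + 4pb. Setting this equal to demand: 899 - 6pb = 6 + 4pb, so pb = 89.3.
Sellers receive ps = 89.3 + 61 = 150.3; q' = 899 − 6·89.3 = 363.2.
Buyers' price falls by p* − pb = 113.7 − 89.3 = 24.4; sellers' price rises by ps − p* = 150.3 − 113.7 = 36.6.
So consumers capture 24.4/61 = 0.4 of each unit of subsidy.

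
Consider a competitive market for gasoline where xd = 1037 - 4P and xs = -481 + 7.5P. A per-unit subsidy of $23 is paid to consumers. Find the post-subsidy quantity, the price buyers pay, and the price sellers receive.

x' = 569; buyers pay $117; sellers receive $140

Pre-subsidy: 1037 - 4P = -481 + 7.5P gives P* = 132, x* = 509.
With the rebate, buyers effectively pay Pb = Ps − 23, where Ps is the price sellers receive.
Demand in terms of Ps becomes xd = 1037 − 4(Ps − 23) = 1129 - 4Ps. Setting this equal to supply: 1129 - 4Ps = -481 + 7.5Ps, so Ps = 140.
Buyers pay Pb = 140 − 23 = 117; x' = -481 + 7.5·140 = 569.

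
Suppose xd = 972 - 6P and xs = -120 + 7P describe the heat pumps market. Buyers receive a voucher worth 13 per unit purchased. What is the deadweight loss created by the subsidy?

Pre-subsidy: 972 - 6P = -120 + 7P gives P* = 84, x* = 468.
With the rebate, buyers effectively pay Pb = Ps − 13, where Ps is the price sellers receive.
Demand in terms of Ps becomes xd = 972 − 6(Ps − 13) = 1050 - 6Ps. Setting this equal to supply: 1050 - 6Ps = -120 + 7Ps, so Ps = 90.
Buyers pay Pb = 90 − 13 = 77; x' = -120 + 7·90 = 510.
The subsidy expands output by 510 − 468 = 42 past the efficient level; on those units the gap between marginal cost and willingness to pay runs from 0 up to 13.
DWL = ½ × 13 × 42 = 273.

Deadweight loss = 273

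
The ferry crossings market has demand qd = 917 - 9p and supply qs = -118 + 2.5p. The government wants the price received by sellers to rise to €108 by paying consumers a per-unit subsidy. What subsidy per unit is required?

Required subsidy s = €23 per unit

At a seller price of 108, quantity supplied is -118 + 2.5·108 = 152.
Buyers absorb 152 only when they pay pb with 917 − 9·pb = 152, i.e. pb = 85.
s = ps − pb = 108 − 85 = 23.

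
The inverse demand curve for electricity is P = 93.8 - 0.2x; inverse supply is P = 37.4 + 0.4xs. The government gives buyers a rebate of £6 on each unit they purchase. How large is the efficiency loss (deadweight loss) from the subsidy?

Pre-subsidy: 93.8 - 0.2x = 37.4 + 0.4x gives x* = 94 and P* = 75.
With the rebate, buyers effectively pay Pb = Ps − 6, where Ps is the price sellers receive.
On the curves, Pb = 93.8 - 0.2x and Ps = 37.4 + 0.4x; the wedge Ps − Pb = 6 gives 37.4 + 0.4x − (93.8 - 0.2x) = 6, so x' = 104.
Then Pb = 93.8 − 0.2·104 = 73 and Ps = 37.4 + 0.4·104 = 79.
The subsidy expands output by 104 − 94 = 10 past the efficient level; on those units the gap between marginal cost and willingness to pay runs from 0 up to 6.
DWL = ½ × 6 × 10 = 30.

Deadweight loss = £30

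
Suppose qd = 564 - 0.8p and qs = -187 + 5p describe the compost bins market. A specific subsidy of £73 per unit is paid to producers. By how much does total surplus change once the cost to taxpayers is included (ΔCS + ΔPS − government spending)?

Pre-subsidy: 564 - 0.8p = -187 + 5p gives p* = 3755/29, q* = 13352/29.
With the subsidy, sellers receive ps = pb + 73 for each unit, where pb is the price buyers pay.
Supply in terms of pb becomes qs = -187 + 5(pb + 73) = 178 + 5pb. Setting this equal to demand: 564 - 0.8pb = 178 + 5pb, so pb = 1930/29.
Sellers receive ps = 1930/29 + 73 = 4047/29; q' = 564 − 0.8·(1930/29) = 14812/29.
ΔCS = ½(13352/29 + 14812/29)(3755/29 − 1930/29) = 25699650/841; ΔPS = ½(13352/29 + 14812/29)(4047/29 − 3755/29) = 4111944/841.
Government spending = 73 × 14812/29 = 1081276/29.
Net change = 25699650/841 + 4111944/841 − 1081276/29 = -53290/29. The loss equals the DWL triangle ½·73·1460/29.

Net change in total surplus = -53290/29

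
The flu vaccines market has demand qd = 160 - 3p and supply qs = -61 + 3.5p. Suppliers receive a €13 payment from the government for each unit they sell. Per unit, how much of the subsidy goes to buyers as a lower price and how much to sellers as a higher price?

Pre-subsidy: 160 - 3p = -61 + 3.5p gives p* = 34, q* = 58.
With the subsidy, sellers receive ps = pb + 13 for each unit, where pb is the price buyers pay.
Supply in terms of pb becomes qs = -61 + 3.5(pb + 13) = -15.5 + 3.5pb. Setting this equal to demand: 160 - 3pb = -15.5 + 3.5pb, so pb = 27.
Sellers receive ps = 27 + 13 = 40; q' = 160 − 3·27 = 79.
Buyers' price falls by p* − pb = 34 − 27 = 7; sellers' price rises by ps − p* = 40 − 34 = 6.

Buyers gain €7 per unit; sellers gain €6 per unit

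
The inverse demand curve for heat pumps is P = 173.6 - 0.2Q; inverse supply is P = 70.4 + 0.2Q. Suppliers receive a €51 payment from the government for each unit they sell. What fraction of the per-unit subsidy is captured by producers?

Producer share = 0.5

Pre-subsidy: 173.6 - 0.2Q = 70.4 + 0.2Q gives Q* = 258 and P* = 122.
With the subsidy, sellers receive Ps = Pb + 51 for each unit, where Pb is the price buyers pay.
On the curves, Pb = 173.6 - 0.2Q and Ps = 70.4 + 0.2Q; the wedge Ps − Pb = 51 gives 70.4 + 0.2Q − (173.6 - 0.2Q) = 51, so Q' = 385.5.
Then Pb = 173.6 − 0.2·385.5 = 96.5 and Ps = 70.4 + 0.2·385.5 = 147.5.
Buyers' price falls by P* − Pb = 122 − 96.5 = 25.5; sellers' price rises by Ps − P* = 147.5 − 122 = 25.5.
So producers capture 25.5/51 = 0.5 of each unit of subsidy.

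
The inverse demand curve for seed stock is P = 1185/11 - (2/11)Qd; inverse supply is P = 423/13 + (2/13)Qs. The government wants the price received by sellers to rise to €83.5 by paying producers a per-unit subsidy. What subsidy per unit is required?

Required subsidy s = €36 per unit

At a seller price of 83.5, quantity supplied is -211.5 + 6.5·83.5 = 331.25.
Buyers absorb 331.25 only when they pay Pb = 1185/11 − (2/11)·331.25 = 47.5.
s = Ps − Pb = 83.5 − 47.5 = 36.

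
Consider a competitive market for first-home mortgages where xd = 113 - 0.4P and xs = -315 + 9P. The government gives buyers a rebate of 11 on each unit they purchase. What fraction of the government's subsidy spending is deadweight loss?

DWL / government spending = 1/47

Pre-subsidy: 113 - 0.4P = -315 + 9P gives P* = 2140/47, x* = 4455/47.
With the rebate, buyers effectively pay Pb = Ps − 11, where Ps is the price sellers receive.
Demand in terms of Ps becomes xd = 113 − 0.4(Ps − 11) = 117.4 - 0.4Ps. Setting this equal to supply: 117.4 - 0.4Ps = -315 + 9Ps, so Ps = 46.
Buyers pay Pb = 46 − 11 = 35; x' = -315 + 9·46 = 99.
ΔCS = ½(4455/47 + 99)(2140/47 − 35) = 2254230/2209; ΔPS = ½(4455/47 + 99)(46 − 2140/47) = 100188/2209.
Government spending = 11 × 99 = 1089.
DWL = ½ × 11 × (99 − 4455/47) = 1089/47; fraction = (1089/47) / 1089 = 1/47.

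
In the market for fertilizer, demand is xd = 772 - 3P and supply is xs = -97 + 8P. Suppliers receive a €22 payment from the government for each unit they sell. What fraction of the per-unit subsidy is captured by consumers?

Consumer share = 8/11

Pre-subsidy: 772 - 3P = -97 + 8P gives P* = 79, x* = 535.
With the subsidy, sellers receive Ps = Pb + 22 for each unit, where Pb is the price buyers pay.
Supply in terms of Pb becomes xs = -97 + 8(Pb + 22) = 79 + 8Pb. Setting this equal to demand: 772 - 3Pb = 79 + 8Pb, so Pb = 63.
Sellers receive Ps = 63 + 22 = 85; x' = 772 − 3·63 = 583.
Buyers' price falls by P* − Pb = 79 − 63 = 16; sellers' price rises by Ps − P* = 85 − 79 = 6.
So consumers capture 16/22 = 8/11 of each unit of subsidy.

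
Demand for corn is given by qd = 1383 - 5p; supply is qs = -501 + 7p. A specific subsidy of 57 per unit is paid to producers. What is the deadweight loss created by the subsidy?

Deadweight loss = 4738.125

Pre-subsidy: 1383 - 5p = -501 + 7p gives p* = 157, q* = 598.
With the subsidy, sellers receive ps = pb + 57 for each unit, where pb is the price buyers pay.
Supply in terms of pb becomes qs = -501 + 7(pb + 57) = -102 + 7pb. Setting this equal to demand: 1383 - 5pb = -102 + 7pb, so pb = 123.75.
Sellers receive ps = 123.75 + 57 = 180.75; q' = 1383 − 5·123.75 = 764.25.
The subsidy expands output by 764.25 − 598 = 166.25 past the efficient level; on those units the gap between marginal cost and willingness to pay runs from 0 up to 57.
DWL = ½ × 57 × 166.25 = 4738.125.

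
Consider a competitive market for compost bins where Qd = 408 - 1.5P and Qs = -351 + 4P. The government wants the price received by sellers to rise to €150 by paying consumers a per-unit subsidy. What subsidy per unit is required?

At a seller price of 150, quantity supplied is -351 + 4·150 = 249.
Buyers absorb 249 only when they pay Pb with 408 − 1.5·Pb = 249, i.e. Pb = 106.
s = Ps − Pb = 150 − 106 = 44.

Required subsidy s = €44 per unit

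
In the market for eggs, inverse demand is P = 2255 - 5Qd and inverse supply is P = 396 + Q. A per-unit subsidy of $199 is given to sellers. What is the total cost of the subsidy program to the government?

Pre-subsidy: 2255 - 5Q = 396 + Q gives Q* = 1859/6 and P* = 4235/6.
With the subsidy, sellers receive Ps = Pb + 199 for each unit, where Pb is the price buyers pay.
On the curves, Pb = 2255 - 5Q and Ps = 396 + Q; the wedge Ps − Pb = 199 gives 396 + Q − (2255 - 5Q) = 199, so Q' = 343.
Then Pb = 2255 − 5·343 = 540 and Ps = 396 + 1·343 = 739.
Government outlay = subsidy × quantity = 199 × 343 = 68257.

Government cost = $68257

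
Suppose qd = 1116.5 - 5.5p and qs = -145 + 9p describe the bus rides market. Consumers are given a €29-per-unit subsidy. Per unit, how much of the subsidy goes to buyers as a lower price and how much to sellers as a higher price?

Pre-subsidy: 1116.5 - 5.5p = -145 + 9p gives p* = 87, q* = 638.
With the rebate, buyers effectively pay pb = ps − 29, where ps is the price sellers receive.
Demand in terms of ps becomes qd = 1116.5 − 5.5(ps − 29) = 1276 - 5.5ps. Setting this equal to supply: 1276 - 5.5ps = -145 + 9ps, so ps = 98.
Buyers pay pb = 98 − 29 = 69; q' = -145 + 9·98 = 737.
Buyers' price falls by p* − pb = 87 − 69 = 18; sellers' price rises by ps − p* = 98 − 87 = 11.

Buyers gain €18 per unit; sellers gain €11 per unit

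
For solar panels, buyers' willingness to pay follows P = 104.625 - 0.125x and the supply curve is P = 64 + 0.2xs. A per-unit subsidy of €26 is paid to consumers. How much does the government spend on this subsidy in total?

Government cost = €5330

Pre-subsidy: 104.625 - 0.125x = 64 + 0.2x gives x* = 125 and P* = 89.
With the rebate, buyers effectively pay Pb = Ps − 26, where Ps is the price sellers receive.
On the curves, Pb = 104.625 - 0.125x and Ps = 64 + 0.2x; the wedge Ps − Pb = 26 gives 64 + 0.2x − (104.625 - 0.125x) = 26, so x' = 205.
Then Pb = 104.625 − 0.125·205 = 79 and Ps = 64 + 0.2·205 = 105.
Government outlay = subsidy × quantity = 26 × 205 = 5330.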